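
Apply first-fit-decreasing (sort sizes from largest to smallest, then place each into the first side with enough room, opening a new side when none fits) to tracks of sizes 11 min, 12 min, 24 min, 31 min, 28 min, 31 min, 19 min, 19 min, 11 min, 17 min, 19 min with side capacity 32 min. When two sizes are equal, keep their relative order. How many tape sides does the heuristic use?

Sorted descending: 31, 31, 28, 24, 19, 19, 19, 17, 12, 11, 11.
  31 → side 1 (new)  [load 31/32]
  31 → side 2 (new)  [load 31/32]
  28 → side 3 (new)  [load 28/32]
  24 → side 4 (new)  [load 24/32]
  19 → side 5 (new)  [load 19/32]
  19 → side 6 (new)  [load 19/32]
  19 → side 7 (new)  [load 19/32]
  17 → side 8 (new)  [load 17/32]
  12 → side 5  [load 31/32]
  11 → side 6  [load 30/32]
  11 → side 7  [load 30/32]
8 tape sides opened.

8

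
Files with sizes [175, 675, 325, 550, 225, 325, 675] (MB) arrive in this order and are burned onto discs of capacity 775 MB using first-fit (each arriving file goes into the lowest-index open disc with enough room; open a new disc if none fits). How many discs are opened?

5

  175 → disc 1 (new)  [load 175/775]
  675 → disc 2 (new)  [load 675/775]
  325 → disc 1  [load 500/775]
  550 → disc 3 (new)  [load 550/775]
  225 → disc 1  [load 725/775]
  325 → disc 4 (new)  [load 325/775]
  675 → disc 5 (new)  [load 675/775]
5 discs opened.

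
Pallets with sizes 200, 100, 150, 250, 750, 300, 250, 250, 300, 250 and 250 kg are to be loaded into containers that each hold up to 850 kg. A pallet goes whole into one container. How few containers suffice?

4

Total = 750 + 300 + 300 + 250 + 250 + 250 + 250 + 250 + 200 + 150 + 100 = 3050 kg.
Lower bound: ⌈3050/850⌉ = 4 containers.
A packing using 4 containers:
  container 1: 750 + 100 = 850
  container 2: 300 + 300 + 250 = 850
  container 3: 250 + 250 + 250 = 750
  container 4: 250 + 200 + 150 = 600
This matches the lower bound, so 4 is optimal.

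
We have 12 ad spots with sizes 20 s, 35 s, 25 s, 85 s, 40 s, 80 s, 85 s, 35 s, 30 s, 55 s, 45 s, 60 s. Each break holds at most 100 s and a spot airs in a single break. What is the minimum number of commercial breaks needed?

Total = 85 + 85 + 80 + 60 + 55 + 45 + 40 + 35 + 35 + 30 + 25 + 20 = 595 s.
Lower bound: ⌈595/100⌉ = 6 commercial breaks.
A packing using 7 commercial breaks:
  break 1: 85 = 85
  break 2: 85 = 85
  break 3: 80 + 20 = 100
  break 4: 60 + 40 = 100
  break 5: 55 + 45 = 100
  break 6: 35 + 35 + 30 = 100
  break 7: 25 = 25
No arrangement into 6 commercial breaks stays within capacity, so 7 is optimal.

7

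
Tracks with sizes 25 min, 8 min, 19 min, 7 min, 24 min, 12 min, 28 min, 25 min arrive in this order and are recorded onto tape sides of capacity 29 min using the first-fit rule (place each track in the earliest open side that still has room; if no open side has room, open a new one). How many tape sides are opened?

  25 → side 1 (new)  [load 25/29]
  8 → side 2 (new)  [load 8/29]
  19 → side 2  [load 27/29]
  7 → side 3 (new)  [load 7/29]
  24 → side 4 (new)  [load 24/29]
  12 → side 3  [load 19/29]
  28 → side 5 (new)  [load 28/29]
  25 → side 6 (new)  [load 25/29]
6 tape sides opened.

6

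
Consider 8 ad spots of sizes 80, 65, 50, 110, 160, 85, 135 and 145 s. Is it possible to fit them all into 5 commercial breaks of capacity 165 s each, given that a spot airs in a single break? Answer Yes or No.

Total = 830 s; ⌈830/165⌉ = 6.
At least 6 commercial breaks are required, but only 5 are allowed.

No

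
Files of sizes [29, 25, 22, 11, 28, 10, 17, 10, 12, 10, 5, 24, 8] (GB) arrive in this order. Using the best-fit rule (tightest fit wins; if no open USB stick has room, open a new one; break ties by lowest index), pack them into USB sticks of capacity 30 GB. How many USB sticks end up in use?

8

  29 → USB stick 1 (new)  [load 29/30]
  25 → USB stick 2 (new)  [load 25/30]
  22 → USB stick 3 (new)  [load 22/30]
  11 → USB stick 4 (new)  [load 11/30]
  28 → USB stick 5 (new)  [load 28/30]
  10 → USB stick 4  [load 21/30]
  17 → USB stick 6 (new)  [load 17/30]
  10 → USB stick 6  [load 27/30]
  12 → USB stick 7 (new)  [load 12/30]
  10 → USB stick 7  [load 22/30]
  5 → USB stick 2  [load 30/30]
  24 → USB stick 8 (new)  [load 24/30]
  8 → USB stick 3  [load 30/30]
8 USB sticks opened.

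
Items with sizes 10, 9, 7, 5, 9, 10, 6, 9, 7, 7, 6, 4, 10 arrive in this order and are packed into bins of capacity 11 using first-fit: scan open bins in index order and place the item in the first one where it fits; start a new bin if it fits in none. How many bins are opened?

11

  10 → bin 1 (new)  [load 10/11]
  9 → bin 2 (new)  [load 9/11]
  7 → bin 3 (new)  [load 7/11]
  5 → bin 4 (new)  [load 5/11]
  9 → bin 5 (new)  [load 9/11]
  10 → bin 6 (new)  [load 10/11]
  6 → bin 4  [load 11/11]
  9 → bin 7 (new)  [load 9/11]
  7 → bin 8 (new)  [load 7/11]
  7 → bin 9 (new)  [load 7/11]
  6 → bin 10 (new)  [load 6/11]
  4 → bin 3  [load 11/11]
  10 → bin 11 (new)  [load 10/11]
11 bins opened.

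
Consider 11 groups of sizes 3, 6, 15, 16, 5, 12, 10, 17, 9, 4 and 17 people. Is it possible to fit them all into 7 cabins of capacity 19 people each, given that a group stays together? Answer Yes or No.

Yes

A valid assignment using 7 cabins:
  cabin 1: 17 = 17
  cabin 2: 17 = 17
  cabin 3: 16 + 3 = 19
  cabin 4: 15 + 4 = 19
  cabin 5: 12 + 6 = 18
  cabin 6: 10 + 9 = 19
  cabin 7: 5 = 5
Every load is within 19 people, so 7 cabins suffice.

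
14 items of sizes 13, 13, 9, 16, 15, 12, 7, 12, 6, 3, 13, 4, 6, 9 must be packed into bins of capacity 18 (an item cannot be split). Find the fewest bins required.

Total = 16 + 15 + 13 + 13 + 13 + 12 + 12 + 9 + 9 + 7 + 6 + 6 + 4 + 3 = 138.
Lower bound: ⌈138/18⌉ = 8 bins.
A packing using 9 bins:
  bin 1: 16 = 16
  bin 2: 15 + 3 = 18
  bin 3: 13 + 4 = 17
  bin 4: 13 = 13
  bin 5: 13 = 13
  bin 6: 12 + 6 = 18
  bin 7: 12 + 6 = 18
  bin 8: 9 + 9 = 18
  bin 9: 7 = 7
No arrangement into 8 bins stays within capacity, so 9 is optimal.

9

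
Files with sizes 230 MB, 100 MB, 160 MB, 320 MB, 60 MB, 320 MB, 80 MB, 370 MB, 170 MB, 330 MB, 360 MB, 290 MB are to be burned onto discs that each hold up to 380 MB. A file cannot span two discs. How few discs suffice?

Total = 370 + 360 + 330 + 320 + 320 + 290 + 230 + 170 + 160 + 100 + 80 + 60 = 2790 MB.
Lower bound: ⌈2790/380⌉ = 8 discs.
A packing using 8 discs:
  disc 1: 370 = 370
  disc 2: 360 = 360
  disc 3: 330 = 330
  disc 4: 320 + 60 = 380
  disc 5: 320 = 320
  disc 6: 290 + 80 = 370
  disc 7: 230 + 100 = 330
  disc 8: 170 + 160 = 330
This matches the lower bound, so 8 is optimal.

8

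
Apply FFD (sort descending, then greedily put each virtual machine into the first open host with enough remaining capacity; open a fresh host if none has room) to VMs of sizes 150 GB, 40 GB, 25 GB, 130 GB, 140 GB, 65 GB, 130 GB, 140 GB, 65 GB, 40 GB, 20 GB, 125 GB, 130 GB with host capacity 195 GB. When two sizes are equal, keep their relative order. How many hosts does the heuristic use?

7

Sorted descending: 150, 140, 140, 130, 130, 130, 125, 65, 65, 40, 40, 25, 20.
  150 → host 1 (new)  [load 150/195]
  140 → host 2 (new)  [load 140/195]
  140 → host 3 (new)  [load 140/195]
  130 → host 4 (new)  [load 130/195]
  130 → host 5 (new)  [load 130/195]
  130 → host 6 (new)  [load 130/195]
  125 → host 7 (new)  [load 125/195]
  65 → host 4  [load 195/195]
  65 → host 5  [load 195/195]
  40 → host 1  [load 190/195]
  40 → host 2  [load 180/195]
  25 → host 3  [load 165/195]
  20 → host 3  [load 185/195]
7 hosts opened.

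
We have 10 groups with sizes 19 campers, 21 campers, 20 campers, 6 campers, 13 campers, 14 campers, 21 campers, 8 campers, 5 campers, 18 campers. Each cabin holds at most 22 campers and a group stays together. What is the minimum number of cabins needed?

8

Total = 21 + 21 + 20 + 19 + 18 + 14 + 13 + 8 + 6 + 5 = 145 campers.
Lower bound: ⌈145/22⌉ = 7 cabins.
A packing using 8 cabins:
  cabin 1: 21 = 21
  cabin 2: 21 = 21
  cabin 3: 20 = 20
  cabin 4: 19 = 19
  cabin 5: 18 = 18
  cabin 6: 14 + 8 = 22
  cabin 7: 13 + 6 = 19
  cabin 8: 5 = 5
No arrangement into 7 cabins stays within capacity, so 8 is optimal.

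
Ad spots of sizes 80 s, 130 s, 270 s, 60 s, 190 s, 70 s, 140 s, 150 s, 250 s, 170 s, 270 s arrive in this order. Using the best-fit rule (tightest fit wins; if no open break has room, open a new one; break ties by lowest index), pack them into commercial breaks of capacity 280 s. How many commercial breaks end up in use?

8

  80 → break 1 (new)  [load 80/280]
  130 → break 1  [load 210/280]
  270 → break 2 (new)  [load 270/280]
  60 → break 1  [load 270/280]
  190 → break 3 (new)  [load 190/280]
  70 → break 3  [load 260/280]
  140 → break 4 (new)  [load 140/280]
  150 → break 5 (new)  [load 150/280]
  250 → break 6 (new)  [load 250/280]
  170 → break 7 (new)  [load 170/280]
  270 → break 8 (new)  [load 270/280]
8 commercial breaks opened.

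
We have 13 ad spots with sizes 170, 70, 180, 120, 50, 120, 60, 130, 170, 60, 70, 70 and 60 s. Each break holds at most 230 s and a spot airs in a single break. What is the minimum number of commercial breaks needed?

7

Total = 180 + 170 + 170 + 130 + 120 + 120 + 70 + 70 + 70 + 60 + 60 + 60 + 50 = 1330 s.
Lower bound: ⌈1330/230⌉ = 6 commercial breaks.
A packing using 7 commercial breaks:
  break 1: 180 + 50 = 230
  break 2: 170 + 60 = 230
  break 3: 170 + 60 = 230
  break 4: 130 + 70 = 200
  break 5: 120 + 70 = 190
  break 6: 120 + 70 = 190
  break 7: 60 = 60
No arrangement into 6 commercial breaks stays within capacity, so 7 is optimal.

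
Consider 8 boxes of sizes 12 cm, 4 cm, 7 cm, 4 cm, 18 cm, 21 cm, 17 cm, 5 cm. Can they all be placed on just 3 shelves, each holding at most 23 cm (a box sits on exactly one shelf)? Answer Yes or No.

Total = 88 cm; ⌈88/23⌉ = 4.
At least 4 shelves are required, but only 3 are allowed.

No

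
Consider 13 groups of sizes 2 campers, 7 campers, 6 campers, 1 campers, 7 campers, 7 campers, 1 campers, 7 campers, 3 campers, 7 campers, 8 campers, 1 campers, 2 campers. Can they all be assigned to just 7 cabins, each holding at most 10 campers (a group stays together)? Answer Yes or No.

Yes

A valid assignment using 7 cabins:
  cabin 1: 8 + 2 = 10
  cabin 2: 7 + 3 = 10
  cabin 3: 7 + 2 + 1 = 10
  cabin 4: 7 + 1 + 1 = 9
  cabin 5: 7 = 7
  cabin 6: 7 = 7
  cabin 7: 6 = 6
Every load is within 10 campers, so 7 cabins suffice.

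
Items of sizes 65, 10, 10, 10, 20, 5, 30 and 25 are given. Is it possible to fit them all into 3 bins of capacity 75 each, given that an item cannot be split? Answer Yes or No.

Yes

A valid assignment using 3 bins:
  bin 1: 65 + 10 = 75
  bin 2: 30 + 25 + 20 = 75
  bin 3: 10 + 10 + 5 = 25
Every load is within 75, so 3 bins suffice.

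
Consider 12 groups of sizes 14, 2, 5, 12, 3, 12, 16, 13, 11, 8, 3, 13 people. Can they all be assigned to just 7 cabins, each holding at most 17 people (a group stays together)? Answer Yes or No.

No

Total = 112 people; ⌈112/17⌉ = 7.
The bound of 7 does not rule out 7, but exhaustive search shows no assignment into 7 cabins of capacity 17 people exists — the minimum is 8.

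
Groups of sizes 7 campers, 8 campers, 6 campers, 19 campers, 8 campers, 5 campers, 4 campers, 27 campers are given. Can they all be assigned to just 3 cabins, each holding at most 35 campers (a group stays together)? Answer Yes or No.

A valid assignment using 3 cabins:
  cabin 1: 27 + 8 = 35
  cabin 2: 19 + 8 + 7 = 34
  cabin 3: 6 + 5 + 4 = 15
Every load is within 35 campers, so 3 cabins suffice.

Yes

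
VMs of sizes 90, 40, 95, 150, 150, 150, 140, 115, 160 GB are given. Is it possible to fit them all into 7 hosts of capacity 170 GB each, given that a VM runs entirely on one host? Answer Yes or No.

Total = 1090 GB; ⌈1090/170⌉ = 7.
8 VMs each exceed half the capacity and cannot share a host, forcing at least 8 hosts.
At least 8 hosts are required, but only 7 are allowed.

No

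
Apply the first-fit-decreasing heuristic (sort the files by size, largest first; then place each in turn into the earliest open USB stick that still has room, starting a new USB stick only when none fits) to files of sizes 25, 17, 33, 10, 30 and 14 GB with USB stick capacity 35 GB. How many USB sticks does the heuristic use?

Sorted descending: 33, 30, 25, 17, 14, 10.
  33 → USB stick 1 (new)  [load 33/35]
  30 → USB stick 2 (new)  [load 30/35]
  25 → USB stick 3 (new)  [load 25/35]
  17 → USB stick 4 (new)  [load 17/35]
  14 → USB stick 4  [load 31/35]
  10 → USB stick 3  [load 35/35]
4 USB sticks opened.

4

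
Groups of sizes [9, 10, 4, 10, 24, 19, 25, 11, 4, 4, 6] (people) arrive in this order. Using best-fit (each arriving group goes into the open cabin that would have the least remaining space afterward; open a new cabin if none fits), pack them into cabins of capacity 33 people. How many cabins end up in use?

  9 → cabin 1 (new)  [load 9/33]
  10 → cabin 1  [load 19/33]
  4 → cabin 1  [load 23/33]
  10 → cabin 1  [load 33/33]
  24 → cabin 2 (new)  [load 24/33]
  19 → cabin 3 (new)  [load 19/33]
  25 → cabin 4 (new)  [load 25/33]
  11 → cabin 3  [load 30/33]
  4 → cabin 4  [load 29/33]
  4 → cabin 4  [load 33/33]
  6 → cabin 2  [load 30/33]
4 cabins opened.

4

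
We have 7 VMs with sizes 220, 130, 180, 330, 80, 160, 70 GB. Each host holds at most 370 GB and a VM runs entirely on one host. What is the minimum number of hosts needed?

4

Total = 330 + 220 + 180 + 160 + 130 + 80 + 70 = 1170 GB.
Lower bound: ⌈1170/370⌉ = 4 hosts.
A packing using 4 hosts:
  host 1: 330 = 330
  host 2: 220 + 130 = 350
  host 3: 180 + 160 = 340
  host 4: 80 + 70 = 150
This matches the lower bound, so 4 is optimal.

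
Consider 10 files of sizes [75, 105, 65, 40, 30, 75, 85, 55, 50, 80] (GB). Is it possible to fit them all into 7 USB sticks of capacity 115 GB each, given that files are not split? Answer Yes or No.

Yes

A valid assignment using 7 USB sticks:
  USB stick 1: 105 = 105
  USB stick 2: 85 + 30 = 115
  USB stick 3: 80 = 80
  USB stick 4: 75 + 40 = 115
  USB stick 5: 75 = 75
  USB stick 6: 65 + 50 = 115
  USB stick 7: 55 = 55
Every load is within 115 GB, so 7 USB sticks suffice.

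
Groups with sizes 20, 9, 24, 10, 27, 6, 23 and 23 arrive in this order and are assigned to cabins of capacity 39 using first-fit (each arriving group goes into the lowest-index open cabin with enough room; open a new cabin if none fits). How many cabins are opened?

5

  20 → cabin 1 (new)  [load 20/39]
  9 → cabin 1  [load 29/39]
  24 → cabin 2 (new)  [load 24/39]
  10 → cabin 1  [load 39/39]
  27 → cabin 3 (new)  [load 27/39]
  6 → cabin 2  [load 30/39]
  23 → cabin 4 (new)  [load 23/39]
  23 → cabin 5 (new)  [load 23/39]
5 cabins opened.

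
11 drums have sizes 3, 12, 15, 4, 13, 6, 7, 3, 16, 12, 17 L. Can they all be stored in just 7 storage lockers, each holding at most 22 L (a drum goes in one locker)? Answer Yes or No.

A valid assignment using 6 storage lockers:
  locker 1: 17 + 4 = 21
  locker 2: 16 + 6 = 22
  locker 3: 15 + 7 = 22
  locker 4: 13 + 3 + 3 = 19
  locker 5: 12 = 12
  locker 6: 12 = 12
That uses only 6 ≤ 7, so 7 storage lockers are enough.

Yes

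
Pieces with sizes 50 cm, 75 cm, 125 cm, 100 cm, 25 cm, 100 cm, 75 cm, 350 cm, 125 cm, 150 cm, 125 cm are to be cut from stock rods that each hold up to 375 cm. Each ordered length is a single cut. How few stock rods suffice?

4

Total = 350 + 150 + 125 + 125 + 125 + 100 + 100 + 75 + 75 + 50 + 25 = 1300 cm.
Lower bound: ⌈1300/375⌉ = 4 stock rods.
A packing using 4 stock rods:
  stock rod 1: 350 + 25 = 375
  stock rod 2: 150 + 125 + 100 = 375
  stock rod 3: 125 + 125 + 100 = 350
  stock rod 4: 75 + 75 + 50 = 200
This matches the lower bound, so 4 is optimal.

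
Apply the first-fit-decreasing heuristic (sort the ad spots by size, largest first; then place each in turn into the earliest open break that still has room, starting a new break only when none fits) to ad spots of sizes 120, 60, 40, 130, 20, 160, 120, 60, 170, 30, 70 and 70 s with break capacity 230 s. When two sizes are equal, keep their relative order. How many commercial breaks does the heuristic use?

5

Sorted descending: 170, 160, 130, 120, 120, 70, 70, 60, 60, 40, 30, 20.
  170 → break 1 (new)  [load 170/230]
  160 → break 2 (new)  [load 160/230]
  130 → break 3 (new)  [load 130/230]
  120 → break 4 (new)  [load 120/230]
  120 → break 5 (new)  [load 120/230]
  70 → break 2  [load 230/230]
  70 → break 3  [load 200/230]
  60 → break 1  [load 230/230]
  60 → break 4  [load 180/230]
  40 → break 4  [load 220/230]
  30 → break 3  [load 230/230]
  20 → break 5  [load 140/230]
5 commercial breaks opened.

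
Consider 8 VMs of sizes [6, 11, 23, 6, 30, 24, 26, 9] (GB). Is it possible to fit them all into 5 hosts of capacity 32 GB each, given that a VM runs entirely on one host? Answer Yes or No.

Yes

A valid assignment using 5 hosts:
  host 1: 30 = 30
  host 2: 26 + 6 = 32
  host 3: 24 + 6 = 30
  host 4: 23 + 9 = 32
  host 5: 11 = 11
Every load is within 32 GB, so 5 hosts suffice.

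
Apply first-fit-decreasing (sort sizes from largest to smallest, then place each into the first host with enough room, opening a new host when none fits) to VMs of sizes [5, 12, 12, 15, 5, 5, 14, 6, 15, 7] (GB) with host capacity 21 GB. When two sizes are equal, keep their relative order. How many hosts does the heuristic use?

5

Sorted descending: 15, 15, 14, 12, 12, 7, 6, 5, 5, 5.
  15 → host 1 (new)  [load 15/21]
  15 → host 2 (new)  [load 15/21]
  14 → host 3 (new)  [load 14/21]
  12 → host 4 (new)  [load 12/21]
  12 → host 5 (new)  [load 12/21]
  7 → host 3  [load 21/21]
  6 → host 1  [load 21/21]
  5 → host 2  [load 20/21]
  5 → host 4  [load 17/21]
  5 → host 5  [load 17/21]
5 hosts opened.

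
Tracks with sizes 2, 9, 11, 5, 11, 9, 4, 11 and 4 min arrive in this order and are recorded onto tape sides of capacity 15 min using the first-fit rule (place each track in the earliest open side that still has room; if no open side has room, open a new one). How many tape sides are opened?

5

  2 → side 1 (new)  [load 2/15]
  9 → side 1  [load 11/15]
  11 → side 2 (new)  [load 11/15]
  5 → side 3 (new)  [load 5/15]
  11 → side 4 (new)  [load 11/15]
  9 → side 3  [load 14/15]
  4 → side 1  [load 15/15]
  11 → side 5 (new)  [load 11/15]
  4 → side 2  [load 15/15]
5 tape sides opened.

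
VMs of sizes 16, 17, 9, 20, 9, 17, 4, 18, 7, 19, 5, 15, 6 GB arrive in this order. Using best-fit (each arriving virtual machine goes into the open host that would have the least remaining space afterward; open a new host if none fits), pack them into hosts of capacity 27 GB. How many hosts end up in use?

  16 → host 1 (new)  [load 16/27]
  17 → host 2 (new)  [load 17/27]
  9 → host 2  [load 26/27]
  20 → host 3 (new)  [load 20/27]
  9 → host 1  [load 25/27]
  17 → host 4 (new)  [load 17/27]
  4 → host 3  [load 24/27]
  18 → host 5 (new)  [load 18/27]
  7 → host 5  [load 25/27]
  19 → host 6 (new)  [load 19/27]
  5 → host 6  [load 24/27]
  15 → host 7 (new)  [load 15/27]
  6 → host 4  [load 23/27]
7 hosts opened.

7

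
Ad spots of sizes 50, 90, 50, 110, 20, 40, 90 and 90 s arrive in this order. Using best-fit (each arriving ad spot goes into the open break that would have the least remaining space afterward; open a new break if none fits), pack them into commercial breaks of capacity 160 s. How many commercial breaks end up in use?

  50 → break 1 (new)  [load 50/160]
  90 → break 1  [load 140/160]
  50 → break 2 (new)  [load 50/160]
  110 → break 2  [load 160/160]
  20 → break 1  [load 160/160]
  40 → break 3 (new)  [load 40/160]
  90 → break 3  [load 130/160]
  90 → break 4 (new)  [load 90/160]
4 commercial breaks opened.

4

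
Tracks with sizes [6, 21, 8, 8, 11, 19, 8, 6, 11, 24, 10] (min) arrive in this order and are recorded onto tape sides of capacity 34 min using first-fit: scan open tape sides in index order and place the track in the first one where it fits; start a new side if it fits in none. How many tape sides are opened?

5

  6 → side 1 (new)  [load 6/34]
  21 → side 1  [load 27/34]
  8 → side 2 (new)  [load 8/34]
  8 → side 2  [load 16/34]
  11 → side 2  [load 27/34]
  19 → side 3 (new)  [load 19/34]
  8 → side 3  [load 27/34]
  6 → side 1  [load 33/34]
  11 → side 4 (new)  [load 11/34]
  24 → side 5 (new)  [load 24/34]
  10 → side 4  [load 21/34]
5 tape sides opened.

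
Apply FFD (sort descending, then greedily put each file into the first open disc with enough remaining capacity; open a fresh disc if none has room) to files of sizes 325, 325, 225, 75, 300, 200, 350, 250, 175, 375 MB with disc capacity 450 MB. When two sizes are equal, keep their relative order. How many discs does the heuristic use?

Sorted descending: 375, 350, 325, 325, 300, 250, 225, 200, 175, 75.
  375 → disc 1 (new)  [load 375/450]
  350 → disc 2 (new)  [load 350/450]
  325 → disc 3 (new)  [load 325/450]
  325 → disc 4 (new)  [load 325/450]
  300 → disc 5 (new)  [load 300/450]
  250 → disc 6 (new)  [load 250/450]
  225 → disc 7 (new)  [load 225/450]
  200 → disc 6  [load 450/450]
  175 → disc 7  [load 400/450]
  75 → disc 1  [load 450/450]
7 discs opened.

7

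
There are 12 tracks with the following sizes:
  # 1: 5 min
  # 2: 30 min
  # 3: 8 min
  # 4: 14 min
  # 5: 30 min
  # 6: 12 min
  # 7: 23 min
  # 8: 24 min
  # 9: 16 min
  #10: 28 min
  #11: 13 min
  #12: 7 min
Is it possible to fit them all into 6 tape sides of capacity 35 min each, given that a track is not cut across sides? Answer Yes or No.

No

Total = 210 min; ⌈210/35⌉ = 6.
The bound of 6 does not rule out 6, but exhaustive search shows no assignment into 6 tape sides of capacity 35 min exists — the minimum is 7.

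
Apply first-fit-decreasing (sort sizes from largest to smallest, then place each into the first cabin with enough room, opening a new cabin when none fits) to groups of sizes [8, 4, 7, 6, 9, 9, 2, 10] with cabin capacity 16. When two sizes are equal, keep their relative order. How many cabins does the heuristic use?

Sorted descending: 10, 9, 9, 8, 7, 6, 4, 2.
  10 → cabin 1 (new)  [load 10/16]
  9 → cabin 2 (new)  [load 9/16]
  9 → cabin 3 (new)  [load 9/16]
  8 → cabin 4 (new)  [load 8/16]
  7 → cabin 2  [load 16/16]
  6 → cabin 1  [load 16/16]
  4 → cabin 3  [load 13/16]
  2 → cabin 3  [load 15/16]
4 cabins opened.

4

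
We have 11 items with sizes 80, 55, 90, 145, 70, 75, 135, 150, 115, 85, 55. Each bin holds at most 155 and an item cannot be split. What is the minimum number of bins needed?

Total = 150 + 145 + 135 + 115 + 90 + 85 + 80 + 75 + 70 + 55 + 55 = 1055.
Lower bound: ⌈1055/155⌉ = 7 bins.
A packing using 8 bins:
  bin 1: 150 = 150
  bin 2: 145 = 145
  bin 3: 135 = 135
  bin 4: 115 = 115
  bin 5: 90 + 55 = 145
  bin 6: 85 + 70 = 155
  bin 7: 80 + 75 = 155
  bin 8: 55 = 55
No arrangement into 7 bins stays within capacity, so 8 is optimal.

8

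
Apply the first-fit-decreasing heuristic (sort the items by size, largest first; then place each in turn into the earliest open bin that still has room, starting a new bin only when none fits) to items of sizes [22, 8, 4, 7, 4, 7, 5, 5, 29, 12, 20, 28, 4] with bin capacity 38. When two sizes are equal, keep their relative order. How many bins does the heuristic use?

Sorted descending: 29, 28, 22, 20, 12, 8, 7, 7, 5, 5, 4, 4, 4.
  29 → bin 1 (new)  [load 29/38]
  28 → bin 2 (new)  [load 28/38]
  22 → bin 3 (new)  [load 22/38]
  20 → bin 4 (new)  [load 20/38]
  12 → bin 3  [load 34/38]
  8 → bin 1  [load 37/38]
  7 → bin 2  [load 35/38]
  7 → bin 4  [load 27/38]
  5 → bin 4  [load 32/38]
  5 → bin 4  [load 37/38]
  4 → bin 3  [load 38/38]
  4 → bin 5 (new)  [load 4/38]
  4 → bin 5  [load 8/38]
5 bins opened.

5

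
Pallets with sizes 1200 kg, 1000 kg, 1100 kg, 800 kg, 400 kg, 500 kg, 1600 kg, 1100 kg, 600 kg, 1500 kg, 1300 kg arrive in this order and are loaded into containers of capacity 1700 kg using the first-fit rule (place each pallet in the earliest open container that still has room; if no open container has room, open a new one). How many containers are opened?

8

  1200 → container 1 (new)  [load 1200/1700]
  1000 → container 2 (new)  [load 1000/1700]
  1100 → container 3 (new)  [load 1100/1700]
  800 → container 4 (new)  [load 800/1700]
  400 → container 1  [load 1600/1700]
  500 → container 2  [load 1500/1700]
  1600 → container 5 (new)  [load 1600/1700]
  1100 → container 6 (new)  [load 1100/1700]
  600 → container 3  [load 1700/1700]
  1500 → container 7 (new)  [load 1500/1700]
  1300 → container 8 (new)  [load 1300/1700]
8 containers opened.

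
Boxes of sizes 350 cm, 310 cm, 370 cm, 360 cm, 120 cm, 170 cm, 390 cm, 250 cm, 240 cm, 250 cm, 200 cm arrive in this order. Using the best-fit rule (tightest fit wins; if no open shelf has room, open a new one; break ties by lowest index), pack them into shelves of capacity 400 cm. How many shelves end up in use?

10

  350 → shelf 1 (new)  [load 350/400]
  310 → shelf 2 (new)  [load 310/400]
  370 → shelf 3 (new)  [load 370/400]
  360 → shelf 4 (new)  [load 360/400]
  120 → shelf 5 (new)  [load 120/400]
  170 → shelf 5  [load 290/400]
  390 → shelf 6 (new)  [load 390/400]
  250 → shelf 7 (new)  [load 250/400]
  240 → shelf 8 (new)  [load 240/400]
  250 → shelf 9 (new)  [load 250/400]
  200 → shelf 10 (new)  [load 200/400]
10 shelves opened.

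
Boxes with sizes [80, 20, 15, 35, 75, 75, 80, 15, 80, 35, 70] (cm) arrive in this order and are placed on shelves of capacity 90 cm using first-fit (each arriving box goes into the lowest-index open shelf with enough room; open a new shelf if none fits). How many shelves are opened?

8

  80 → shelf 1 (new)  [load 80/90]
  20 → shelf 2 (new)  [load 20/90]
  15 → shelf 2  [load 35/90]
  35 → shelf 2  [load 70/90]
  75 → shelf 3 (new)  [load 75/90]
  75 → shelf 4 (new)  [load 75/90]
  80 → shelf 5 (new)  [load 80/90]
  15 → shelf 2  [load 85/90]
  80 → shelf 6 (new)  [load 80/90]
  35 → shelf 7 (new)  [load 35/90]
  70 → shelf 8 (new)  [load 70/90]
8 shelves opened.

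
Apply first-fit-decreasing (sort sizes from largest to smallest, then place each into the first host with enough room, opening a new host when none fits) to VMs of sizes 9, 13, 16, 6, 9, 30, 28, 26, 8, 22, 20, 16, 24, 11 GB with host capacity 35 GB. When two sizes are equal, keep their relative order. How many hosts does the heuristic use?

8

Sorted descending: 30, 28, 26, 24, 22, 20, 16, 16, 13, 11, 9, 9, 8, 6.
  30 → host 1 (new)  [load 30/35]
  28 → host 2 (new)  [load 28/35]
  26 → host 3 (new)  [load 26/35]
  24 → host 4 (new)  [load 24/35]
  22 → host 5 (new)  [load 22/35]
  20 → host 6 (new)  [load 20/35]
  16 → host 7 (new)  [load 16/35]
  16 → host 7  [load 32/35]
  13 → host 5  [load 35/35]
  11 → host 4  [load 35/35]
  9 → host 3  [load 35/35]
  9 → host 6  [load 29/35]
  8 → host 8 (new)  [load 8/35]
  6 → host 2  [load 34/35]
8 hosts opened.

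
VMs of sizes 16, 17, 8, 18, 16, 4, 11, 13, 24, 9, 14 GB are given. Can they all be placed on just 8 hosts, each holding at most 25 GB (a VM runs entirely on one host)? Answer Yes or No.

A valid assignment using 7 hosts:
  host 1: 24 = 24
  host 2: 18 + 4 = 22
  host 3: 17 + 8 = 25
  host 4: 16 + 9 = 25
  host 5: 16 = 16
  host 6: 14 + 11 = 25
  host 7: 13 = 13
That uses only 7 ≤ 8, so 8 hosts are enough.

Yes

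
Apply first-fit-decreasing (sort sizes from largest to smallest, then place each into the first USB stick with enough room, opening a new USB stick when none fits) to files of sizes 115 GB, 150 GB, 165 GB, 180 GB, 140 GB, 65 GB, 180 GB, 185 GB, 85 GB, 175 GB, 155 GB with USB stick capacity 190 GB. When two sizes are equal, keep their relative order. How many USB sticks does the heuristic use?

10

Sorted descending: 185, 180, 180, 175, 165, 155, 150, 140, 115, 85, 65.
  185 → USB stick 1 (new)  [load 185/190]
  180 → USB stick 2 (new)  [load 180/190]
  180 → USB stick 3 (new)  [load 180/190]
  175 → USB stick 4 (new)  [load 175/190]
  165 → USB stick 5 (new)  [load 165/190]
  155 → USB stick 6 (new)  [load 155/190]
  150 → USB stick 7 (new)  [load 150/190]
  140 → USB stick 8 (new)  [load 140/190]
  115 → USB stick 9 (new)  [load 115/190]
  85 → USB stick 10 (new)  [load 85/190]
  65 → USB stick 9  [load 180/190]
10 USB sticks opened.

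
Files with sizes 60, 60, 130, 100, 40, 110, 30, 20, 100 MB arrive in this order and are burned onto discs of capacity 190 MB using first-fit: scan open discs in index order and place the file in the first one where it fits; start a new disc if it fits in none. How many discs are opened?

  60 → disc 1 (new)  [load 60/190]
  60 → disc 1  [load 120/190]
  130 → disc 2 (new)  [load 130/190]
  100 → disc 3 (new)  [load 100/190]
  40 → disc 1  [load 160/190]
  110 → disc 4 (new)  [load 110/190]
  30 → disc 1  [load 190/190]
  20 → disc 2  [load 150/190]
  100 → disc 5 (new)  [load 100/190]
5 discs opened.

5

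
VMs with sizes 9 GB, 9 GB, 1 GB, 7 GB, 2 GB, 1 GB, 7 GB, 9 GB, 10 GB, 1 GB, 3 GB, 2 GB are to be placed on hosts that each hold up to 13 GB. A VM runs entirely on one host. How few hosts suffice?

6

Total = 10 + 9 + 9 + 9 + 7 + 7 + 3 + 2 + 2 + 1 + 1 + 1 = 61 GB.
Lower bound: ⌈61/13⌉ = 5 hosts.
Also, 6 VMs each exceed 13/2 GB, and no two of those can share a host, so at least 6 hosts are needed.
A packing using 6 hosts:
  host 1: 10 + 3 = 13
  host 2: 9 + 2 + 2 = 13
  host 3: 9 + 1 + 1 + 1 = 12
  host 4: 9 = 9
  host 5: 7 = 7
  host 6: 7 = 7
This matches the lower bound, so 6 is optimal.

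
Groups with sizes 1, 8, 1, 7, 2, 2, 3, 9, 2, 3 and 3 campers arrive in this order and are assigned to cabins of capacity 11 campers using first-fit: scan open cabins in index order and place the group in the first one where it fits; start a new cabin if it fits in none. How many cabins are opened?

  1 → cabin 1 (new)  [load 1/11]
  8 → cabin 1  [load 9/11]
  1 → cabin 1  [load 10/11]
  7 → cabin 2 (new)  [load 7/11]
  2 → cabin 2  [load 9/11]
  2 → cabin 2  [load 11/11]
  3 → cabin 3 (new)  [load 3/11]
  9 → cabin 4 (new)  [load 9/11]
  2 → cabin 3  [load 5/11]
  3 → cabin 3  [load 8/11]
  3 → cabin 3  [load 11/11]
4 cabins opened.

4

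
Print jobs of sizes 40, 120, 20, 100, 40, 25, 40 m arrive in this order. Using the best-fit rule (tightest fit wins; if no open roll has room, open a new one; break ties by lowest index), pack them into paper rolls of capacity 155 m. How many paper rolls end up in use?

3

  40 → roll 1 (new)  [load 40/155]
  120 → roll 2 (new)  [load 120/155]
  20 → roll 2  [load 140/155]
  100 → roll 1  [load 140/155]
  40 → roll 3 (new)  [load 40/155]
  25 → roll 3  [load 65/155]
  40 → roll 3  [load 105/155]
3 paper rolls opened.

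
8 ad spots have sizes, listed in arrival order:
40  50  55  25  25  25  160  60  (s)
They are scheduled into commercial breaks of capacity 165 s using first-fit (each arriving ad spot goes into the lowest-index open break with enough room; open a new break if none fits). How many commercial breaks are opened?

  40 → break 1 (new)  [load 40/165]
  50 → break 1  [load 90/165]
  55 → break 1  [load 145/165]
  25 → break 2 (new)  [load 25/165]
  25 → break 2  [load 50/165]
  25 → break 2  [load 75/165]
  160 → break 3 (new)  [load 160/165]
  60 → break 2  [load 135/165]
3 commercial breaks opened.

3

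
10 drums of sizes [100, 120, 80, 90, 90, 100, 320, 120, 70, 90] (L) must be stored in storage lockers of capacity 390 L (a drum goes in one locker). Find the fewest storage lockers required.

4

Total = 320 + 120 + 120 + 100 + 100 + 90 + 90 + 90 + 80 + 70 = 1180 L.
Lower bound: ⌈1180/390⌉ = 4 storage lockers.
A packing using 4 storage lockers:
  locker 1: 320 + 70 = 390
  locker 2: 120 + 120 + 100 = 340
  locker 3: 100 + 90 + 90 + 90 = 370
  locker 4: 80 = 80
This matches the lower bound, so 4 is optimal.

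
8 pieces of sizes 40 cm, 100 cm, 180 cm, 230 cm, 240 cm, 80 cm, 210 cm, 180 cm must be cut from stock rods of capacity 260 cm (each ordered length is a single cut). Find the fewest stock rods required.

6

Total = 240 + 230 + 210 + 180 + 180 + 100 + 80 + 40 = 1260 cm.
Lower bound: ⌈1260/260⌉ = 5 stock rods.
A packing using 6 stock rods:
  stock rod 1: 240 = 240
  stock rod 2: 230 = 230
  stock rod 3: 210 + 40 = 250
  stock rod 4: 180 + 80 = 260
  stock rod 5: 180 = 180
  stock rod 6: 100 = 100
No arrangement into 5 stock rods stays within capacity, so 6 is optimal.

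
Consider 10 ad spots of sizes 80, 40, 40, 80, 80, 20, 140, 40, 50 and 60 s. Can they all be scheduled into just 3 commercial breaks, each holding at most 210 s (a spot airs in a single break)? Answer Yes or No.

No

Total = 630 s; ⌈630/210⌉ = 3.
The bound of 3 does not rule out 3, but exhaustive search shows no assignment into 3 commercial breaks of capacity 210 s exists — the minimum is 4.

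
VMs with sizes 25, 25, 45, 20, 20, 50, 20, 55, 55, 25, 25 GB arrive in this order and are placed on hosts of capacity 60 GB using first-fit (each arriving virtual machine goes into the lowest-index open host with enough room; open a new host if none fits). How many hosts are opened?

  25 → host 1 (new)  [load 25/60]
  25 → host 1  [load 50/60]
  45 → host 2 (new)  [load 45/60]
  20 → host 3 (new)  [load 20/60]
  20 → host 3  [load 40/60]
  50 → host 4 (new)  [load 50/60]
  20 → host 3  [load 60/60]
  55 → host 5 (new)  [load 55/60]
  55 → host 6 (new)  [load 55/60]
  25 → host 7 (new)  [load 25/60]
  25 → host 7  [load 50/60]
7 hosts opened.

7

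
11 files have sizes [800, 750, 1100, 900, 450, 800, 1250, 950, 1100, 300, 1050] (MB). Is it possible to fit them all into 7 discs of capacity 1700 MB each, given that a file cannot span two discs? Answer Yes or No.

A valid assignment using 7 discs:
  disc 1: 1250 + 450 = 1700
  disc 2: 1100 + 300 = 1400
  disc 3: 1100 = 1100
  disc 4: 1050 = 1050
  disc 5: 950 + 750 = 1700
  disc 6: 900 + 800 = 1700
  disc 7: 800 = 800
Every load is within 1700 MB, so 7 discs suffice.

Yes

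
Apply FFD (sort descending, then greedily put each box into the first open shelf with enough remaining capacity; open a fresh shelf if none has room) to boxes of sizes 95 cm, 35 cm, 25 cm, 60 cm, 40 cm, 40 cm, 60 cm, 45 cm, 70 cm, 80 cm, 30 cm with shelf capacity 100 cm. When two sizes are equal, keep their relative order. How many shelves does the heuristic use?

Sorted descending: 95, 80, 70, 60, 60, 45, 40, 40, 35, 30, 25.
  95 → shelf 1 (new)  [load 95/100]
  80 → shelf 2 (new)  [load 80/100]
  70 → shelf 3 (new)  [load 70/100]
  60 → shelf 4 (new)  [load 60/100]
  60 → shelf 5 (new)  [load 60/100]
  45 → shelf 6 (new)  [load 45/100]
  40 → shelf 4  [load 100/100]
  40 → shelf 5  [load 100/100]
  35 → shelf 6  [load 80/100]
  30 → shelf 3  [load 100/100]
  25 → shelf 7 (new)  [load 25/100]
7 shelves opened.

7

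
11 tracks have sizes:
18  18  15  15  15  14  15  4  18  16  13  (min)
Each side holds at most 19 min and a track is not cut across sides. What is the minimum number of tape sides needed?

Total = 18 + 18 + 18 + 16 + 15 + 15 + 15 + 15 + 14 + 13 + 4 = 161 min.
Lower bound: ⌈161/19⌉ = 9 tape sides.
Also, 10 tracks each exceed 19/2 min, and no two of those can share a side, so at least 10 tape sides are needed.
A packing using 10 tape sides:
  side 1: 18 = 18
  side 2: 18 = 18
  side 3: 18 = 18
  side 4: 16 = 16
  side 5: 15 + 4 = 19
  side 6: 15 = 15
  side 7: 15 = 15
  side 8: 15 = 15
  side 9: 14 = 14
  side 10: 13 = 13
This matches the lower bound, so 10 is optimal.

10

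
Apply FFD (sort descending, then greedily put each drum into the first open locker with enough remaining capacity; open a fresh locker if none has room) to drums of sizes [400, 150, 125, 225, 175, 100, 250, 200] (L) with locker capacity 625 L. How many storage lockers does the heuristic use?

Sorted descending: 400, 250, 225, 200, 175, 150, 125, 100.
  400 → locker 1 (new)  [load 400/625]
  250 → locker 2 (new)  [load 250/625]
  225 → locker 1  [load 625/625]
  200 → locker 2  [load 450/625]
  175 → locker 2  [load 625/625]
  150 → locker 3 (new)  [load 150/625]
  125 → locker 3  [load 275/625]
  100 → locker 3  [load 375/625]
3 storage lockers opened.

3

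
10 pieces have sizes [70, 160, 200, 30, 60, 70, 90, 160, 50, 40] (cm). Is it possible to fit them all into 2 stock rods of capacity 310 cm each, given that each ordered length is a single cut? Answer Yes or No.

No

Total = 930 cm; ⌈930/310⌉ = 3.
At least 3 stock rods are required, but only 2 are allowed.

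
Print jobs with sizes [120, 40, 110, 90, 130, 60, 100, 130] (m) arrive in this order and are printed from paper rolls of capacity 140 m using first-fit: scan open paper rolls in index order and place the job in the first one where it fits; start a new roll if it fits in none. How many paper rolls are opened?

  120 → roll 1 (new)  [load 120/140]
  40 → roll 2 (new)  [load 40/140]
  110 → roll 3 (new)  [load 110/140]
  90 → roll 2  [load 130/140]
  130 → roll 4 (new)  [load 130/140]
  60 → roll 5 (new)  [load 60/140]
  100 → roll 6 (new)  [load 100/140]
  130 → roll 7 (new)  [load 130/140]
7 paper rolls opened.

7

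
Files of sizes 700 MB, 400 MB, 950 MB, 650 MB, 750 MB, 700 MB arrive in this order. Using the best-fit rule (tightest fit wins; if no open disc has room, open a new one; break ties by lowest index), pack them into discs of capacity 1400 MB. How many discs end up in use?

4

  700 → disc 1 (new)  [load 700/1400]
  400 → disc 1  [load 1100/1400]
  950 → disc 2 (new)  [load 950/1400]
  650 → disc 3 (new)  [load 650/1400]
  750 → disc 3  [load 1400/1400]
  700 → disc 4 (new)  [load 700/1400]
4 discs opened.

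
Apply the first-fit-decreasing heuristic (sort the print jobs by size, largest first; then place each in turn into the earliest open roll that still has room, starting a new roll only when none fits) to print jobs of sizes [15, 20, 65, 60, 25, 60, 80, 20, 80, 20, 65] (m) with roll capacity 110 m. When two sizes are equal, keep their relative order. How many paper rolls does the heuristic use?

Sorted descending: 80, 80, 65, 65, 60, 60, 25, 20, 20, 20, 15.
  80 → roll 1 (new)  [load 80/110]
  80 → roll 2 (new)  [load 80/110]
  65 → roll 3 (new)  [load 65/110]
  65 → roll 4 (new)  [load 65/110]
  60 → roll 5 (new)  [load 60/110]
  60 → roll 6 (new)  [load 60/110]
  25 → roll 1  [load 105/110]
  20 → roll 2  [load 100/110]
  20 → roll 3  [load 85/110]
  20 → roll 3  [load 105/110]
  15 → roll 4  [load 80/110]
6 paper rolls opened.

6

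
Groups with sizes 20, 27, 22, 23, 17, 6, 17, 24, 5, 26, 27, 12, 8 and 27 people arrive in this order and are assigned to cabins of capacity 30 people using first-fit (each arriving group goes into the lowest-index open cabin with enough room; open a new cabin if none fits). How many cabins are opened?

10

  20 → cabin 1 (new)  [load 20/30]
  27 → cabin 2 (new)  [load 27/30]
  22 → cabin 3 (new)  [load 22/30]
  23 → cabin 4 (new)  [load 23/30]
  17 → cabin 5 (new)  [load 17/30]
  6 → cabin 1  [load 26/30]
  17 → cabin 6 (new)  [load 17/30]
  24 → cabin 7 (new)  [load 24/30]
  5 → cabin 3  [load 27/30]
  26 → cabin 8 (new)  [load 26/30]
  27 → cabin 9 (new)  [load 27/30]
  12 → cabin 5  [load 29/30]
  8 → cabin 6  [load 25/30]
  27 → cabin 10 (new)  [load 27/30]
10 cabins opened.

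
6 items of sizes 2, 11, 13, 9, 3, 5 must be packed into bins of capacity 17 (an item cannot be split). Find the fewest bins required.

3

Total = 13 + 11 + 9 + 5 + 3 + 2 = 43.
Lower bound: ⌈43/17⌉ = 3 bins.
A packing using 3 bins:
  bin 1: 13 + 3 = 16
  bin 2: 11 + 5 = 16
  bin 3: 9 + 2 = 11
This matches the lower bound, so 3 is optimal.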